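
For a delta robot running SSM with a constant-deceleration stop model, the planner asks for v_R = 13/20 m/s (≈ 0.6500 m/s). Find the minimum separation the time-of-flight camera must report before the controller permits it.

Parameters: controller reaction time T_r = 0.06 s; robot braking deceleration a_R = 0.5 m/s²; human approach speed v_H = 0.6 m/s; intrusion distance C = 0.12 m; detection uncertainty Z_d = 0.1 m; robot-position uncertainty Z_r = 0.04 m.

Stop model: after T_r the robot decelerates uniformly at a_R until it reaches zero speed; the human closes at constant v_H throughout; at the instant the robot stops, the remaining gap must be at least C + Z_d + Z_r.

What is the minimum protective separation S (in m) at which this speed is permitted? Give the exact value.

S_min = 123/80 m = 1.5375 m

T_s = v_R/a_R = (13/20)/(1/2) = 1.3000 s
robot in T_r: 0.6500·0.0600 = 0.0390 m
robot under decel: 0.6500²/(2·0.5000) = 0.4225 m
human closes 0.6000·1.3600 = 0.8160 m
margins: 0.1200+0.1000+0.0400 = 0.2600 m
S_min ≈ 0.0390+0.4225+0.8160+0.2600  ⇒  S_min = 123/80 m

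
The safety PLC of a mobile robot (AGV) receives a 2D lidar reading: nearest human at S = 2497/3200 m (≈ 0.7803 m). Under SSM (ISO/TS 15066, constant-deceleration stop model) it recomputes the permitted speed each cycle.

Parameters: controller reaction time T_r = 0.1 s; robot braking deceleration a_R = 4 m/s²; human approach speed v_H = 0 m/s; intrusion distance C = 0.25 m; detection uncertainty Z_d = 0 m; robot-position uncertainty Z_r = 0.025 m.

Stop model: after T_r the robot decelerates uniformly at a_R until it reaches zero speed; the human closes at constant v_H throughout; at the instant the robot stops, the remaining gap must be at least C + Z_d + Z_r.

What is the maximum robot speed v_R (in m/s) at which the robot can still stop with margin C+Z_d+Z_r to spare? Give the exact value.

v_R_max = 33/20 m/s = 1.6500 m/s

at the boundary: (1/8)·v² + (1/10)·v + (-1617/3200) = 0
  disc = (1/10)² − 4·(1/8)·(-1617/3200) = 1681/6400 ; √disc = 41/80
  v_R = (−(1/10) + 41/80) / (2·(1/8)) = 33/20 m/s
check:
T_s = v_R/a_R = (33/20)/4 = 0.4125 s
robot covers v_R·T_r = 1.6500·0.1000 = 0.1650 m before braking
robot under decel: 1.6500²/(2·4.0000) = 0.3403 m
person approaches 0.0000·(0.1000+0.4125) = 0.0000 m
residual clearance needed = 0.2500+0.0000+0.0250 = 0.2750 m
sum ≈ 0.1650+0.3403+0.0000+0.2750 ≈ 0.7803 m = S ✓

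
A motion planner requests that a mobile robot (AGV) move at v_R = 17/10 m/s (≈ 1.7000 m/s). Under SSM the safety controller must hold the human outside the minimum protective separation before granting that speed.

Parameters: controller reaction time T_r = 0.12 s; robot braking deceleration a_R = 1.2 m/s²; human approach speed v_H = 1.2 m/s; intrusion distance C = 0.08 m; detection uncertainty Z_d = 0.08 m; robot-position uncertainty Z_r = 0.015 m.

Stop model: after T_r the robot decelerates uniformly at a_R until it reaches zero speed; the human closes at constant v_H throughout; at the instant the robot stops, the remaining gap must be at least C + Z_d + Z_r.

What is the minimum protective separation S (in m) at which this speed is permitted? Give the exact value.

stop time T_s = (17/10)/(6/5) = 1.4167 s
robot covers v_R·T_r = 1.7000·0.1200 = 0.2040 m before braking
robot covers 1.7000·1.4167 − ½·1.2000·1.4167² = 1.2042 m while stopping
person approaches 1.2000·(0.1200+1.4167) = 1.8440 m
residual clearance needed = 0.0800+0.0800+0.0150 = 0.1750 m
S_min ≈ 0.2040+1.2042+1.8440+0.1750  ⇒  S_min = 20563/6000 m

S_min = 20563/6000 m = 3.4272 m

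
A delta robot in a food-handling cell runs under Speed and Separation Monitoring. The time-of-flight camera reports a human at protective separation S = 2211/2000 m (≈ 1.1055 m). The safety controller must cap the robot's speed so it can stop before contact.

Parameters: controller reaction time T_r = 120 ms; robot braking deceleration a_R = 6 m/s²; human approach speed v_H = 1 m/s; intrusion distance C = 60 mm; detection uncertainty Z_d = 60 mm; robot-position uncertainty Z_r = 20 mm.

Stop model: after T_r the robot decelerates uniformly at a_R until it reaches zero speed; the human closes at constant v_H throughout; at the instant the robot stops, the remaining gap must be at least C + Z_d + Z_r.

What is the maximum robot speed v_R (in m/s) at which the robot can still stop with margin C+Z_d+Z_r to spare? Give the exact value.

v_R_max = 19/10 m/s = 1.9000 m/s

at the boundary: (1/12)·v² + (43/150)·v + (-1691/2000) = 0
  disc = (43/150)² − 4·(1/12)·(-1691/2000) = 32761/90000 ; √disc = 181/300
  v_R = (−(43/150) + 181/300) / (2·(1/12)) = 19/10 m/s
check:
stop time T_s = (19/10)/6 = 0.3167 s
reaction-phase robot travel = 1.9000·0.1200 = 0.2280 m
robot covers 1.9000·0.3167 − ½·6.0000·0.3167² = 0.3008 m while stopping
person approaches 1.0000·(0.1200+0.3167) = 0.4367 m
residual clearance needed = 0.0600+0.0600+0.0200 = 0.1400 m
sum ≈ 0.2280+0.3008+0.4367+0.1400 ≈ 1.1055 m = S ✓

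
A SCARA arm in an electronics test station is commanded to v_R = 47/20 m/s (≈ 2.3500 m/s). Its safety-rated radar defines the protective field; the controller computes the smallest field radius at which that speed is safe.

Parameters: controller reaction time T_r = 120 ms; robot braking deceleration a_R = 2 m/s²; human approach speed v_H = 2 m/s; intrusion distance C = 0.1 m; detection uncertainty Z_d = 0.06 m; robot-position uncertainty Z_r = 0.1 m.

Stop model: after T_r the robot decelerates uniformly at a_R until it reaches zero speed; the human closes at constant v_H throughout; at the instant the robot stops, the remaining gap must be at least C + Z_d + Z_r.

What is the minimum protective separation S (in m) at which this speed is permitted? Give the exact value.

T_s = v_R/a_R = (47/20)/2 = 1.1750 s
robot covers v_R·T_r = 2.3500·0.1200 = 0.2820 m before braking
braking distance = 2.3500²/(2·2.0000) = 1.3806 m
human closes 2.0000·1.2950 = 2.5900 m
margins: 0.1000+0.0600+0.1000 = 0.2600 m
S_min ≈ 0.2820+1.3806+2.5900+0.2600  ⇒  S_min = 36101/8000 m

S_min = 36101/8000 m = 4.5126 m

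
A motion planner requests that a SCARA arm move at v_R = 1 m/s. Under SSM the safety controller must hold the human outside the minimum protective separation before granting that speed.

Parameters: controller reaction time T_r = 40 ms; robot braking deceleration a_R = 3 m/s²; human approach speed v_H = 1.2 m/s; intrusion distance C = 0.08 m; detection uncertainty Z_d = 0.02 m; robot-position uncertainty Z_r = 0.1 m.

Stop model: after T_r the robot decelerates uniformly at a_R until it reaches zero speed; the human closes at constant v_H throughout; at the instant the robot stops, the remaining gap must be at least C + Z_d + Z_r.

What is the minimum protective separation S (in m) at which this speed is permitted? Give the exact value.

S_min = 641/750 m = 0.8547 m

braking lasts T_s = 1/3 = 0.3333 s
reaction-phase robot travel = 1.0000·0.0400 = 0.0400 m
robot covers 1.0000·0.3333 − ½·3.0000·0.3333² = 0.1667 m while stopping
human over T_r+T_s: 1.2000·(0.0400+0.3333) = 0.4480 m
residual clearance needed = 0.0800+0.0200+0.1000 = 0.2000 m
S_min ≈ 0.0400+0.1667+0.4480+0.2000  ⇒  S_min = 641/750 m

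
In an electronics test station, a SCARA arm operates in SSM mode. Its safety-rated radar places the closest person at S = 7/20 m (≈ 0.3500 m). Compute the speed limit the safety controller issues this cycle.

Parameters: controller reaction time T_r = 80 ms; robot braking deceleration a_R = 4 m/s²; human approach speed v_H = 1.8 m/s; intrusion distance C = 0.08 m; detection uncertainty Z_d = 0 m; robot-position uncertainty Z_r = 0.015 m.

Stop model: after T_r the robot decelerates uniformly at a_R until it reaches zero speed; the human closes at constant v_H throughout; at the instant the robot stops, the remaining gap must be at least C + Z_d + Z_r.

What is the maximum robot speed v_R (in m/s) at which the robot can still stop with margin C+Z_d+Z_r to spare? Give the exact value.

collect terms ⇒ (1/8)·v_R² + (53/100)·v_R + (-111/1000) = 0
  disc = (53/100)² − 4·(1/8)·(-111/1000) = 841/2500 ; √disc = 29/50
  v_R = (−(53/100) + 29/50) / (2·(1/8)) = 1/5 m/s
check:
stop time T_s = (1/5)/4 = 0.0500 s
robot in T_r: 0.2000·0.0800 = 0.0160 m
braking distance = 0.2000²/(2·4.0000) = 0.0050 m
human over T_r+T_s: 1.8000·(0.0800+0.0500) = 0.2340 m
residual clearance needed = 0.0800+0.0000+0.0150 = 0.0950 m
sum ≈ 0.0160+0.0050+0.2340+0.0950 ≈ 0.3500 m = S ✓

v_R_max = 1/5 m/s = 0.2000 m/s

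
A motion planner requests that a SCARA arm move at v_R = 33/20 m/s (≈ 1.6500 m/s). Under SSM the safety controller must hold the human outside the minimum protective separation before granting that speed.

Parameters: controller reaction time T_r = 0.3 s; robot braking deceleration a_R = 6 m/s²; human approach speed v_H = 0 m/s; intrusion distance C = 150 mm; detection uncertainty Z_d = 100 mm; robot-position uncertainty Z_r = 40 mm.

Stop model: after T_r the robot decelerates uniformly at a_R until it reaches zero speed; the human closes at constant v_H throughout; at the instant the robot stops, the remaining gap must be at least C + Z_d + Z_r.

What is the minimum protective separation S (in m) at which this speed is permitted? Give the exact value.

braking lasts T_s = (33/20)/6 = 0.2750 s
robot in T_r: 1.6500·0.3000 = 0.4950 m
robot under decel: 1.6500²/(2·6.0000) = 0.2269 m
person approaches 0.0000·(0.3000+0.2750) = 0.0000 m
margins: 0.1500+0.1000+0.0400 = 0.2900 m
S_min ≈ 0.4950+0.2269+0.0000+0.2900  ⇒  S_min = 1619/1600 m

S_min = 1619/1600 m = 1.0119 m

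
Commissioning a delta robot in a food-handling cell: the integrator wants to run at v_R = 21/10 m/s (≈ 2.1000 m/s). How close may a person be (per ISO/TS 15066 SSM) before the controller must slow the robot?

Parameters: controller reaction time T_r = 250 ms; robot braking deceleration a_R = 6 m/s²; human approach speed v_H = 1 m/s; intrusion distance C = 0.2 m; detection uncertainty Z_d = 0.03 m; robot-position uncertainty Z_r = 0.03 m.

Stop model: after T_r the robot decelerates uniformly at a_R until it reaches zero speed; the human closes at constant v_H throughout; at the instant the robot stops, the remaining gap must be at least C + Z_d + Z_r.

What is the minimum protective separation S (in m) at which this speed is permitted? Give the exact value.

braking lasts T_s = (21/10)/6 = 0.3500 s
robot covers v_R·T_r = 2.1000·0.2500 = 0.5250 m before braking
braking distance = 2.1000²/(2·6.0000) = 0.3675 m
human over T_r+T_s: 1.0000·(0.2500+0.3500) = 0.6000 m
margins: 0.2000+0.0300+0.0300 = 0.2600 m
S_min ≈ 0.5250+0.3675+0.6000+0.2600  ⇒  S_min = 701/400 m

S_min = 701/400 m = 1.7525 m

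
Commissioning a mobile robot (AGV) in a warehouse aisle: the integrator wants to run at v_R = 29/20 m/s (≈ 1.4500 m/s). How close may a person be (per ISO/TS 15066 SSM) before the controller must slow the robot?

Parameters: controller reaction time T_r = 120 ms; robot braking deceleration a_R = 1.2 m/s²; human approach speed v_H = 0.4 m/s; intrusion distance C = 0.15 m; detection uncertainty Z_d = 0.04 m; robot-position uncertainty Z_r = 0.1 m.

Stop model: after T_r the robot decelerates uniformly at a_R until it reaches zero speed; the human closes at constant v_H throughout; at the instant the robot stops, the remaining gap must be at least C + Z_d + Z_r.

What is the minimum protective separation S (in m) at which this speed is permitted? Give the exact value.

S_min = 14971/8000 m = 1.8714 m

stop time T_s = (29/20)/(6/5) = 1.2083 s
robot in T_r: 1.4500·0.1200 = 0.1740 m
robot covers 1.4500·1.2083 − ½·1.2000·1.2083² = 0.8760 m while stopping
human closes 0.4000·1.3283 = 0.5313 m
C+Z_d+Z_r = 0.1500+0.0400+0.1000 = 0.2900 m
S_min ≈ 0.1740+0.8760+0.5313+0.2900  ⇒  S_min = 14971/8000 m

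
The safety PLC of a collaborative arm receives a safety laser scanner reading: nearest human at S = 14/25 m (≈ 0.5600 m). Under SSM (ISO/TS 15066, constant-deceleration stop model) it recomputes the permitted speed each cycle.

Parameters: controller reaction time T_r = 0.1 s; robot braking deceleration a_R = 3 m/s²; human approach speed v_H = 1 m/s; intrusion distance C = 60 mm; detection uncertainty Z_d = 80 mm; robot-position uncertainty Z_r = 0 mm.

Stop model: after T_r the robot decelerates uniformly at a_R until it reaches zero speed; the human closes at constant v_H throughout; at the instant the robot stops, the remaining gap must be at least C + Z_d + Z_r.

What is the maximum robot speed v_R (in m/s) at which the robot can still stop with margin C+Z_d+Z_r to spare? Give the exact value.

v_R_max = 3/5 m/s = 0.6000 m/s

quadratic (1/6)·v² + (13/30)·v + (-8/25) = 0
  disc = (13/30)² − 4·(1/6)·(-8/25) = 361/900 ; √disc = 19/30
  v_R = (−(13/30) + 19/30) / (2·(1/6)) = 3/5 m/s
check:
braking lasts T_s = (3/5)/3 = 0.2000 s
robot in T_r: 0.6000·0.1000 = 0.0600 m
robot covers 0.6000·0.2000 − ½·3.0000·0.2000² = 0.0600 m while stopping
human over T_r+T_s: 1.0000·(0.1000+0.2000) = 0.3000 m
residual clearance needed = 0.0600+0.0800+0.0000 = 0.1400 m
sum ≈ 0.0600+0.0600+0.3000+0.1400 ≈ 0.5600 m = S ✓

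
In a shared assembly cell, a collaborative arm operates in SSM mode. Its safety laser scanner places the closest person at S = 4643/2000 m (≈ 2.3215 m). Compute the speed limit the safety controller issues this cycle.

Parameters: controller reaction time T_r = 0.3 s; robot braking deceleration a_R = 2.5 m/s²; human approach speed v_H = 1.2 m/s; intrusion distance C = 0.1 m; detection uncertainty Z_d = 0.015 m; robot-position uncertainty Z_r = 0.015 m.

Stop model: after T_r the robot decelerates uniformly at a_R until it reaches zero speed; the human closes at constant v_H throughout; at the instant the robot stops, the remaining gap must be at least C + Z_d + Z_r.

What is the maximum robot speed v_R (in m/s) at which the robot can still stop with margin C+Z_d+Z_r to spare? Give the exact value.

v_R_max = 33/20 m/s = 1.6500 m/s

collect terms ⇒ (1/5)·v_R² + (39/50)·v_R + (-3663/2000) = 0
  disc = (39/50)² − 4·(1/5)·(-3663/2000) = 1296/625 ; √disc = 36/25
  v_R = (−(39/50) + 36/25) / (2·(1/5)) = 33/20 m/s
check:
T_s = v_R/a_R = (33/20)/(5/2) = 0.6600 s
robot in T_r: 1.6500·0.3000 = 0.4950 m
braking distance = 1.6500²/(2·2.5000) = 0.5445 m
person approaches 1.2000·(0.3000+0.6600) = 1.1520 m
C+Z_d+Z_r = 0.1000+0.0150+0.0150 = 0.1300 m
sum ≈ 0.4950+0.5445+1.1520+0.1300 ≈ 2.3215 m = S ✓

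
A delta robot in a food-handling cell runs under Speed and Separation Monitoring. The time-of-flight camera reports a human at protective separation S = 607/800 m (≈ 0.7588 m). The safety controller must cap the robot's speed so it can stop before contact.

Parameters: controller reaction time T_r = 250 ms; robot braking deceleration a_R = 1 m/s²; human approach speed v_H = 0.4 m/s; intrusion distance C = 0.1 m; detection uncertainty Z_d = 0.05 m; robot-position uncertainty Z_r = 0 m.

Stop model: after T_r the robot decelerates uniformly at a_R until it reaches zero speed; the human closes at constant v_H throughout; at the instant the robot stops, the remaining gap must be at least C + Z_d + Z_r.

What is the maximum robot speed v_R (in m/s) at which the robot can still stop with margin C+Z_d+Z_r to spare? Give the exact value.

v_R_max = 11/20 m/s = 0.5500 m/s

at the boundary: (1/2)·v² + (13/20)·v + (-407/800) = 0
  disc = (13/20)² − 4·(1/2)·(-407/800) = 36/25 ; √disc = 6/5
  v_R = (−(13/20) + 6/5) / (2·(1/2)) = 11/20 m/s
check:
braking lasts T_s = (11/20)/1 = 0.5500 s
reaction-phase robot travel = 0.5500·0.2500 = 0.1375 m
braking distance = 0.5500²/(2·1.0000) = 0.1512 m
human over T_r+T_s: 0.4000·(0.2500+0.5500) = 0.3200 m
C+Z_d+Z_r = 0.1000+0.0500+0.0000 = 0.1500 m
sum ≈ 0.1375+0.1512+0.3200+0.1500 ≈ 0.7588 m = S ✓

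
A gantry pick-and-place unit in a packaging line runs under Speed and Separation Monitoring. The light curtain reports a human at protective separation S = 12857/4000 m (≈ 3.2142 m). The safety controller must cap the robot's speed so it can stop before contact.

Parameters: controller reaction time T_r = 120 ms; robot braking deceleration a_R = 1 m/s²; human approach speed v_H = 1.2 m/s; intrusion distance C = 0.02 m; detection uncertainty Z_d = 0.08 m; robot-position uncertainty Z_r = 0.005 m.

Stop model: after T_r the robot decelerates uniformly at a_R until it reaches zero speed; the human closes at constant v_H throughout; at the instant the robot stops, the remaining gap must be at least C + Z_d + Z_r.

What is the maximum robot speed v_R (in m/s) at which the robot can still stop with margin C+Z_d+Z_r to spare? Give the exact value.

quadratic (1/2)·v² + (33/25)·v + (-11861/4000) = 0
  disc = (33/25)² − 4·(1/2)·(-11861/4000) = 76729/10000 ; √disc = 277/100
  v_R = (−(33/25) + 277/100) / (2·(1/2)) = 29/20 m/s
check:
stop time T_s = (29/20)/1 = 1.4500 s
robot in T_r: 1.4500·0.1200 = 0.1740 m
braking distance = 1.4500²/(2·1.0000) = 1.0513 m
person approaches 1.2000·(0.1200+1.4500) = 1.8840 m
C+Z_d+Z_r = 0.0200+0.0800+0.0050 = 0.1050 m
sum ≈ 0.1740+1.0513+1.8840+0.1050 ≈ 3.2142 m = S ✓

v_R_max = 29/20 m/s = 1.4500 m/s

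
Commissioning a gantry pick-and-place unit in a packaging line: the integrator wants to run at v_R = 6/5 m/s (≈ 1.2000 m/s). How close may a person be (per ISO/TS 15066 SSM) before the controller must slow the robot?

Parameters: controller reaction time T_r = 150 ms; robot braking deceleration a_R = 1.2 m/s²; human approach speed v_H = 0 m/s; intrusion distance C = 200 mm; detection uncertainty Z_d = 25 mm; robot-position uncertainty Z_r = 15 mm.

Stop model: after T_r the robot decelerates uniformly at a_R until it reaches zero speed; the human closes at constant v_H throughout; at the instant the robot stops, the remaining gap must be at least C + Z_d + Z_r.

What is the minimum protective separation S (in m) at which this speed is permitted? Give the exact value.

S_min = 51/50 m = 1.0200 m

T_s = v_R/a_R = (6/5)/(6/5) = 1.0000 s
robot in T_r: 1.2000·0.1500 = 0.1800 m
robot covers 1.2000·1.0000 − ½·1.2000·1.0000² = 0.6000 m while stopping
person approaches 0.0000·(0.1500+1.0000) = 0.0000 m
residual clearance needed = 0.2000+0.0250+0.0150 = 0.2400 m
S_min ≈ 0.1800+0.6000+0.0000+0.2400  ⇒  S_min = 51/50 m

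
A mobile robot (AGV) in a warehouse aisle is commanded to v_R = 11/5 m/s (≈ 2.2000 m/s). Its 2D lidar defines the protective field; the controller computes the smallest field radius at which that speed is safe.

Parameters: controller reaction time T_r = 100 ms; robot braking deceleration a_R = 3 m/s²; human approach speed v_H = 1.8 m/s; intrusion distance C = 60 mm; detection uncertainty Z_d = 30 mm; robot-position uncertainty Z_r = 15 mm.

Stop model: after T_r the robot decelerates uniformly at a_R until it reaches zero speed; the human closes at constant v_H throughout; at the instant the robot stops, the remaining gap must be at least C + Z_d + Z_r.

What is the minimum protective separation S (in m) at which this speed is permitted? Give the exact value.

stop time T_s = (11/5)/3 = 0.7333 s
robot in T_r: 2.2000·0.1000 = 0.2200 m
robot covers 2.2000·0.7333 − ½·3.0000·0.7333² = 0.8067 m while stopping
human over T_r+T_s: 1.8000·(0.1000+0.7333) = 1.5000 m
residual clearance needed = 0.0600+0.0300+0.0150 = 0.1050 m
S_min ≈ 0.2200+0.8067+1.5000+0.1050  ⇒  S_min = 1579/600 m

S_min = 1579/600 m = 2.6317 m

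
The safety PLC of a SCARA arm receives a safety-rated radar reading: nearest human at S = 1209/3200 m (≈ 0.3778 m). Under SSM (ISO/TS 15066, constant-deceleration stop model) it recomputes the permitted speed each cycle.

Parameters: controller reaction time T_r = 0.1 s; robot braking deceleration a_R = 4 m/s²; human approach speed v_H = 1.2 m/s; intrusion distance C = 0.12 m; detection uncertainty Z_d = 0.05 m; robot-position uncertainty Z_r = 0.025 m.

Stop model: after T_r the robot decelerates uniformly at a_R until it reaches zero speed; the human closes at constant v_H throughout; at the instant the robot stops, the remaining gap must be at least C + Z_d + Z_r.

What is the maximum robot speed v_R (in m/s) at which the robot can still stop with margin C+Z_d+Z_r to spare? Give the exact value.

v_R_max = 3/20 m/s = 0.1500 m/s

collect terms ⇒ (1/8)·v_R² + (2/5)·v_R + (-201/3200) = 0
  disc = (2/5)² − 4·(1/8)·(-201/3200) = 49/256 ; √disc = 7/16
  v_R = (−(2/5) + 7/16) / (2·(1/8)) = 3/20 m/s
check:
stop time T_s = (3/20)/4 = 0.0375 s
reaction-phase robot travel = 0.1500·0.1000 = 0.0150 m
braking distance = 0.1500²/(2·4.0000) = 0.0028 m
person approaches 1.2000·(0.1000+0.0375) = 0.1650 m
C+Z_d+Z_r = 0.1200+0.0500+0.0250 = 0.1950 m
sum ≈ 0.0150+0.0028+0.1650+0.1950 ≈ 0.3778 m = S ✓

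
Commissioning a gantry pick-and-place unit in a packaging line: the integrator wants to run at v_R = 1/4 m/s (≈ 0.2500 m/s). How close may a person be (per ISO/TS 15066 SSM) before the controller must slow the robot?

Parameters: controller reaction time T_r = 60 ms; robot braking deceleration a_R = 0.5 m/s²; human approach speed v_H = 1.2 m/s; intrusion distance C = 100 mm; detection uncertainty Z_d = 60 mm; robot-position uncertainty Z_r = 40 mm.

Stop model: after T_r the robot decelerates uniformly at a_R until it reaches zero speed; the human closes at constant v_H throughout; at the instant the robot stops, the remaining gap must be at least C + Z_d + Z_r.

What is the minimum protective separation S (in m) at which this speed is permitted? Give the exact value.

stop time T_s = (1/4)/(1/2) = 0.5000 s
reaction-phase robot travel = 0.2500·0.0600 = 0.0150 m
braking distance = 0.2500²/(2·0.5000) = 0.0625 m
person approaches 1.2000·(0.0600+0.5000) = 0.6720 m
residual clearance needed = 0.1000+0.0600+0.0400 = 0.2000 m
S_min ≈ 0.0150+0.0625+0.6720+0.2000  ⇒  S_min = 1899/2000 m

S_min = 1899/2000 m = 0.9495 m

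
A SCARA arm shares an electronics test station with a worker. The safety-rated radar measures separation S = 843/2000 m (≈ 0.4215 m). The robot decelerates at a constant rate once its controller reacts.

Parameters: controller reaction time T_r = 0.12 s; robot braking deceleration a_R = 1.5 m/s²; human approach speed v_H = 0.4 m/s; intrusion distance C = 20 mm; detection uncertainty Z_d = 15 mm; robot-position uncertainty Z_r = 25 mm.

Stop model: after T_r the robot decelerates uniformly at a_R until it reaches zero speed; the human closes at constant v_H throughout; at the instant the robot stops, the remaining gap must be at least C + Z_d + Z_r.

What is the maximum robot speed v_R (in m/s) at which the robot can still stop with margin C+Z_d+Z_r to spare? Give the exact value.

v_R_max = 11/20 m/s = 0.5500 m/s

at the boundary: (1/3)·v² + (29/75)·v + (-627/2000) = 0
  disc = (29/75)² − 4·(1/3)·(-627/2000) = 12769/22500 ; √disc = 113/150
  v_R = (−(29/75) + 113/150) / (2·(1/3)) = 11/20 m/s
check:
stop time T_s = (11/20)/(3/2) = 0.3667 s
robot covers v_R·T_r = 0.5500·0.1200 = 0.0660 m before braking
braking distance = 0.5500²/(2·1.5000) = 0.1008 m
human closes 0.4000·0.4867 = 0.1947 m
C+Z_d+Z_r = 0.0200+0.0150+0.0250 = 0.0600 m
sum ≈ 0.0660+0.1008+0.1947+0.0600 ≈ 0.4215 m = S ✓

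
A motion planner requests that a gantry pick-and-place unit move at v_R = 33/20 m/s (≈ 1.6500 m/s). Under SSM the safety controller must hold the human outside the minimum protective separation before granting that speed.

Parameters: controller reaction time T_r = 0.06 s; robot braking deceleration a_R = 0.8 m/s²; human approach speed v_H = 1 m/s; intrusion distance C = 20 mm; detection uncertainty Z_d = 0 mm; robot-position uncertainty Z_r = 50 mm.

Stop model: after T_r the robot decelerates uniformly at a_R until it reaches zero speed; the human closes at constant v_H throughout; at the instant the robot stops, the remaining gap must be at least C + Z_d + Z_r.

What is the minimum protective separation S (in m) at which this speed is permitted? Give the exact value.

S_min = 63889/16000 m = 3.9931 m

stop time T_s = (33/20)/(4/5) = 2.0625 s
robot in T_r: 1.6500·0.0600 = 0.0990 m
braking distance = 1.6500²/(2·0.8000) = 1.7016 m
human over T_r+T_s: 1.0000·(0.0600+2.0625) = 2.1225 m
C+Z_d+Z_r = 0.0200+0.0000+0.0500 = 0.0700 m
S_min ≈ 0.0990+1.7016+2.1225+0.0700  ⇒  S_min = 63889/16000 m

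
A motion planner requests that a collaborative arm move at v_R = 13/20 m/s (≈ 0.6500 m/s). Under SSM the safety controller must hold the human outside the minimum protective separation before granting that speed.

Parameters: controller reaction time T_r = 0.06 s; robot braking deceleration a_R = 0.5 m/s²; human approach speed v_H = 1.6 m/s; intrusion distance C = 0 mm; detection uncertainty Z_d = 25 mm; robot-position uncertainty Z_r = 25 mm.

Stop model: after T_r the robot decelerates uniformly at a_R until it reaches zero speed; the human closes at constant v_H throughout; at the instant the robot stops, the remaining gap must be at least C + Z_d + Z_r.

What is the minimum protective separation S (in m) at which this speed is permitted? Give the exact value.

S_min = 43/16 m = 2.6875 m

stop time T_s = (13/20)/(1/2) = 1.3000 s
robot in T_r: 0.6500·0.0600 = 0.0390 m
robot under decel: 0.6500²/(2·0.5000) = 0.4225 m
human closes 1.6000·1.3600 = 2.1760 m
margins: 0.0000+0.0250+0.0250 = 0.0500 m
S_min ≈ 0.0390+0.4225+2.1760+0.0500  ⇒  S_min = 43/16 m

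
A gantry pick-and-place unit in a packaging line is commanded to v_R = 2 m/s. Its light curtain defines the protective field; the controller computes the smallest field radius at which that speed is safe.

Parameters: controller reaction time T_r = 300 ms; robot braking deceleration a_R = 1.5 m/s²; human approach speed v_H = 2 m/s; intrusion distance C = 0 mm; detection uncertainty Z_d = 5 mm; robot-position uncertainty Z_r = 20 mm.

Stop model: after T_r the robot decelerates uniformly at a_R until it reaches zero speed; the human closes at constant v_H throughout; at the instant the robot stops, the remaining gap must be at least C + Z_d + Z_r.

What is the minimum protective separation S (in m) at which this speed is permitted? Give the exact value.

stop time T_s = 2/(3/2) = 1.3333 s
robot covers v_R·T_r = 2.0000·0.3000 = 0.6000 m before braking
braking distance = 2.0000²/(2·1.5000) = 1.3333 m
human over T_r+T_s: 2.0000·(0.3000+1.3333) = 3.2667 m
residual clearance needed = 0.0000+0.0050+0.0200 = 0.0250 m
S_min ≈ 0.6000+1.3333+3.2667+0.0250  ⇒  S_min = 209/40 m

S_min = 209/40 m = 5.2250 m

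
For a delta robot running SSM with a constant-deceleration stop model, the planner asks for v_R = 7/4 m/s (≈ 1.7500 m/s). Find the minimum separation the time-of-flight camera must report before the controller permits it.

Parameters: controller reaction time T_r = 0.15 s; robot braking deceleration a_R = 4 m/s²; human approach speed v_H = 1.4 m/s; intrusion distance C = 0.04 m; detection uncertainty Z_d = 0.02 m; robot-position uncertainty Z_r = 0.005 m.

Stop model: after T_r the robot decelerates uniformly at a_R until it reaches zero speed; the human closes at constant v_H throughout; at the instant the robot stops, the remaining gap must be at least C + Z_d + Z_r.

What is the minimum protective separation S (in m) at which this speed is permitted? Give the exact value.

S_min = 981/640 m = 1.5328 m

stop time T_s = (7/4)/4 = 0.4375 s
robot in T_r: 1.7500·0.1500 = 0.2625 m
braking distance = 1.7500²/(2·4.0000) = 0.3828 m
human over T_r+T_s: 1.4000·(0.1500+0.4375) = 0.8225 m
residual clearance needed = 0.0400+0.0200+0.0050 = 0.0650 m
S_min ≈ 0.2625+0.3828+0.8225+0.0650  ⇒  S_min = 981/640 m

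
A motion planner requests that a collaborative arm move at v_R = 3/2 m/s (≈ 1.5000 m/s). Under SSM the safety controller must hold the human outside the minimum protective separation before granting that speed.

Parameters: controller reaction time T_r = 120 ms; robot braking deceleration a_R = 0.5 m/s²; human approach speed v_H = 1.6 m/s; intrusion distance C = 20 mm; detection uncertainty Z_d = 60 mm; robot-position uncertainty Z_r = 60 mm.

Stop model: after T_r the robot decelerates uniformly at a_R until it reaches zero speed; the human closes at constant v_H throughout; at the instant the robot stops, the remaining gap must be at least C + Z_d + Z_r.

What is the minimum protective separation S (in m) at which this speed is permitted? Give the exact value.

braking lasts T_s = (3/2)/(1/2) = 3.0000 s
robot covers v_R·T_r = 1.5000·0.1200 = 0.1800 m before braking
robot under decel: 1.5000²/(2·0.5000) = 2.2500 m
person approaches 1.6000·(0.1200+3.0000) = 4.9920 m
margins: 0.0200+0.0600+0.0600 = 0.1400 m
S_min ≈ 0.1800+2.2500+4.9920+0.1400  ⇒  S_min = 3781/500 m

S_min = 3781/500 m = 7.5620 m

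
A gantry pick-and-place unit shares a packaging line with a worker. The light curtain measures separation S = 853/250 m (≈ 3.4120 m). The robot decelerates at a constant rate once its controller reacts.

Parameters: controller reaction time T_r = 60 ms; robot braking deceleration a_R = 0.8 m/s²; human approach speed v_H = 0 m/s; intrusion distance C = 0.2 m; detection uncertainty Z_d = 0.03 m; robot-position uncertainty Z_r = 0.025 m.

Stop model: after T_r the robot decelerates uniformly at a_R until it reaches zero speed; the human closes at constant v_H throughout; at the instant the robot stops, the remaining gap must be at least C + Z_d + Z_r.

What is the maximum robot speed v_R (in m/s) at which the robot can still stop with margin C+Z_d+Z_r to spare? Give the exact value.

v_R_max = 11/5 m/s = 2.2000 m/s

at the boundary: (5/8)·v² + (3/50)·v + (-3157/1000) = 0
  disc = (3/50)² − 4·(5/8)·(-3157/1000) = 78961/10000 ; √disc = 281/100
  v_R = (−(3/50) + 281/100) / (2·(5/8)) = 11/5 m/s
check:
braking lasts T_s = (11/5)/(4/5) = 2.7500 s
robot in T_r: 2.2000·0.0600 = 0.1320 m
braking distance = 2.2000²/(2·0.8000) = 3.0250 m
human closes 0.0000·2.8100 = 0.0000 m
margins: 0.2000+0.0300+0.0250 = 0.2550 m
sum ≈ 0.1320+3.0250+0.0000+0.2550 ≈ 3.4120 m = S ✓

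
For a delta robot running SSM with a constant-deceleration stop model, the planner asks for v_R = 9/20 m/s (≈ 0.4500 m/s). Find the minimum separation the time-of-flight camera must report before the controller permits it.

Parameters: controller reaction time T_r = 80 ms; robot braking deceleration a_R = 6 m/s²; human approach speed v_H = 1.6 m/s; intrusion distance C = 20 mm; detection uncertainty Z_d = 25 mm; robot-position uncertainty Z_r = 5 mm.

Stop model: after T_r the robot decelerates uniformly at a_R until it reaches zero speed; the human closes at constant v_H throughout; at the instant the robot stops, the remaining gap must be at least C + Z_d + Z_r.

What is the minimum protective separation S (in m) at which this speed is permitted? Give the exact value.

S_min = 2807/8000 m = 0.3509 m

braking lasts T_s = (9/20)/6 = 0.0750 s
reaction-phase robot travel = 0.4500·0.0800 = 0.0360 m
braking distance = 0.4500²/(2·6.0000) = 0.0169 m
human over T_r+T_s: 1.6000·(0.0800+0.0750) = 0.2480 m
C+Z_d+Z_r = 0.0200+0.0250+0.0050 = 0.0500 m
S_min ≈ 0.0360+0.0169+0.2480+0.0500  ⇒  S_min = 2807/8000 m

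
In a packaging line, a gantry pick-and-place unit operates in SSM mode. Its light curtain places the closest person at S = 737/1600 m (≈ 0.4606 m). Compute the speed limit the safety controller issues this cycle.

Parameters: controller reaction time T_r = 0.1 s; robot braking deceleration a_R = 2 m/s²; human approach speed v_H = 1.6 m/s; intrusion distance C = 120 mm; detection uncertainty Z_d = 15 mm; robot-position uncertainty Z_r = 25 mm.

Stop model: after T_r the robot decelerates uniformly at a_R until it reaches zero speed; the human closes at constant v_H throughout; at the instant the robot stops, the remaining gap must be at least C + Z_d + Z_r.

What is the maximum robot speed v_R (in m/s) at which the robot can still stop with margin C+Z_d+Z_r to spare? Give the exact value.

v_R_max = 3/20 m/s = 0.1500 m/s

quadratic (1/4)·v² + (9/10)·v + (-9/64) = 0
  disc = (9/10)² − 4·(1/4)·(-9/64) = 1521/1600 ; √disc = 39/40
  v_R = (−(9/10) + 39/40) / (2·(1/4)) = 3/20 m/s
check:
stop time T_s = (3/20)/2 = 0.0750 s
robot covers v_R·T_r = 0.1500·0.1000 = 0.0150 m before braking
braking distance = 0.1500²/(2·2.0000) = 0.0056 m
person approaches 1.6000·(0.1000+0.0750) = 0.2800 m
residual clearance needed = 0.1200+0.0150+0.0250 = 0.1600 m
sum ≈ 0.0150+0.0056+0.2800+0.1600 ≈ 0.4606 m = S ✓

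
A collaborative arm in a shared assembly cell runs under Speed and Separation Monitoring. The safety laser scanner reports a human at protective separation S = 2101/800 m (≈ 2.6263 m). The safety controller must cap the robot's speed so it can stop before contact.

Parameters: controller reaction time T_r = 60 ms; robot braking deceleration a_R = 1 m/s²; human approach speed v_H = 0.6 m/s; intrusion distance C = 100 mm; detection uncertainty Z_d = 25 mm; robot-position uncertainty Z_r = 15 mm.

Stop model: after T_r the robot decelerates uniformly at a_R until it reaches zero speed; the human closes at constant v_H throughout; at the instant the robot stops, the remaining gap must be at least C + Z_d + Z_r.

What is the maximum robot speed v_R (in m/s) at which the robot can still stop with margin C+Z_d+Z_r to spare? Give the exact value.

quadratic (1/2)·v² + (33/50)·v + (-9801/4000) = 0
  disc = (33/50)² − 4·(1/2)·(-9801/4000) = 53361/10000 ; √disc = 231/100
  v_R = (−(33/50) + 231/100) / (2·(1/2)) = 33/20 m/s
check:
braking lasts T_s = (33/20)/1 = 1.6500 s
reaction-phase robot travel = 1.6500·0.0600 = 0.0990 m
robot covers 1.6500·1.6500 − ½·1.0000·1.6500² = 1.3613 m while stopping
person approaches 0.6000·(0.0600+1.6500) = 1.0260 m
C+Z_d+Z_r = 0.1000+0.0250+0.0150 = 0.1400 m
sum ≈ 0.0990+1.3613+1.0260+0.1400 ≈ 2.6263 m = S ✓

v_R_max = 33/20 m/s = 1.6500 m/s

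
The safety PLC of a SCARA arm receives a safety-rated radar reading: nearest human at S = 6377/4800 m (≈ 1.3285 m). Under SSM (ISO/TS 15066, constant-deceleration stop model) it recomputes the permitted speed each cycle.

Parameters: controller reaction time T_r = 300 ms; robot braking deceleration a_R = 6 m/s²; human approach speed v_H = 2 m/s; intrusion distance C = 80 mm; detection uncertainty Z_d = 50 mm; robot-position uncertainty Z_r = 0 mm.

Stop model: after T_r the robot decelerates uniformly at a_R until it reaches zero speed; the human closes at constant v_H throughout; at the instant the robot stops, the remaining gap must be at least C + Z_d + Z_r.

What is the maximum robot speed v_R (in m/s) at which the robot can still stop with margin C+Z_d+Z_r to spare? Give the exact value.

v_R_max = 17/20 m/s = 0.8500 m/s

collect terms ⇒ (1/12)·v_R² + (19/30)·v_R + (-2873/4800) = 0
  disc = (19/30)² − 4·(1/12)·(-2873/4800) = 961/1600 ; √disc = 31/40
  v_R = (−(19/30) + 31/40) / (2·(1/12)) = 17/20 m/s
check:
braking lasts T_s = (17/20)/6 = 0.1417 s
robot in T_r: 0.8500·0.3000 = 0.2550 m
robot covers 0.8500·0.1417 − ½·6.0000·0.1417² = 0.0602 m while stopping
human closes 2.0000·0.4417 = 0.8833 m
C+Z_d+Z_r = 0.0800+0.0500+0.0000 = 0.1300 m
sum ≈ 0.2550+0.0602+0.8833+0.1300 ≈ 1.3285 m = S ✓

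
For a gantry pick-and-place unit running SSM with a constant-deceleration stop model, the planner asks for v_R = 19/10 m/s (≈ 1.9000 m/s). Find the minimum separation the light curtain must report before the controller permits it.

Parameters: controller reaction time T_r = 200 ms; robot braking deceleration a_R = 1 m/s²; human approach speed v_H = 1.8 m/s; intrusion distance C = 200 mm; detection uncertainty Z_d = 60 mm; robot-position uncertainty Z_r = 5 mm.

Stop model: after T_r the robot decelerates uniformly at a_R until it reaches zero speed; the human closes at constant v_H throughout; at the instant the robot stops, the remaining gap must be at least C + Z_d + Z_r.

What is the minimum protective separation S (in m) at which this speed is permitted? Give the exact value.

S_min = 623/100 m = 6.2300 m

braking lasts T_s = (19/10)/1 = 1.9000 s
reaction-phase robot travel = 1.9000·0.2000 = 0.3800 m
robot under decel: 1.9000²/(2·1.0000) = 1.8050 m
human over T_r+T_s: 1.8000·(0.2000+1.9000) = 3.7800 m
margins: 0.2000+0.0600+0.0050 = 0.2650 m
S_min ≈ 0.3800+1.8050+3.7800+0.2650  ⇒  S_min = 623/100 m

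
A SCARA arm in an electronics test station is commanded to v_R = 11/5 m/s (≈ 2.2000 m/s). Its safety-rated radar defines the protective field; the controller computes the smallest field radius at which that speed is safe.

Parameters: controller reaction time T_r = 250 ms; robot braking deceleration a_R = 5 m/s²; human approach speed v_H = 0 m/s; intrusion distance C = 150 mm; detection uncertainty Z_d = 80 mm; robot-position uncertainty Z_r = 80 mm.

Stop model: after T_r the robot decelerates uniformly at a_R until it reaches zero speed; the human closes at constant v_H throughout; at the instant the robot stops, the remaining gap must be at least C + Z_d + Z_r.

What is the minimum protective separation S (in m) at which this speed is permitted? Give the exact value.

S_min = 168/125 m = 1.3440 m

stop time T_s = (11/5)/5 = 0.4400 s
robot covers v_R·T_r = 2.2000·0.2500 = 0.5500 m before braking
robot under decel: 2.2000²/(2·5.0000) = 0.4840 m
person approaches 0.0000·(0.2500+0.4400) = 0.0000 m
residual clearance needed = 0.1500+0.0800+0.0800 = 0.3100 m
S_min ≈ 0.5500+0.4840+0.0000+0.3100  ⇒  S_min = 168/125 m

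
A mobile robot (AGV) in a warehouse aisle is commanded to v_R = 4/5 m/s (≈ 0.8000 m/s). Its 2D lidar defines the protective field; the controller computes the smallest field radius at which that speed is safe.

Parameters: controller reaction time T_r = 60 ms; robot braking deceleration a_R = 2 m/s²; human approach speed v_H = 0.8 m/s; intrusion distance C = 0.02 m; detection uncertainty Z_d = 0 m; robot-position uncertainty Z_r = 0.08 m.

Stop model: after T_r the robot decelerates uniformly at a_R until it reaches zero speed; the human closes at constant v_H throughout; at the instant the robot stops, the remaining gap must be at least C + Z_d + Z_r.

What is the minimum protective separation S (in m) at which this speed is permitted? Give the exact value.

S_min = 169/250 m = 0.6760 m

braking lasts T_s = (4/5)/2 = 0.4000 s
reaction-phase robot travel = 0.8000·0.0600 = 0.0480 m
robot under decel: 0.8000²/(2·2.0000) = 0.1600 m
person approaches 0.8000·(0.0600+0.4000) = 0.3680 m
C+Z_d+Z_r = 0.0200+0.0000+0.0800 = 0.1000 m
S_min ≈ 0.0480+0.1600+0.3680+0.1000  ⇒  S_min = 169/250 m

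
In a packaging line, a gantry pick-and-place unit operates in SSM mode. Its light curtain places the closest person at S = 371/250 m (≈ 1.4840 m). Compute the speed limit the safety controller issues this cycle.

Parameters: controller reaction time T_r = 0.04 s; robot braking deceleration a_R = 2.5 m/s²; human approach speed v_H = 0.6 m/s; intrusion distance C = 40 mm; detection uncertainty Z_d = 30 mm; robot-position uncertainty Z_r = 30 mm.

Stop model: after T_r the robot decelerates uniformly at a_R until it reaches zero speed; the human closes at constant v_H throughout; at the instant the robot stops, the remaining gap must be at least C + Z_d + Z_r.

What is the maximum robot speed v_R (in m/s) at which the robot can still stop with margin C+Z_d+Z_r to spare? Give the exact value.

collect terms ⇒ (1/5)·v_R² + (7/25)·v_R + (-34/25) = 0
  disc = (7/25)² − 4·(1/5)·(-34/25) = 729/625 ; √disc = 27/25
  v_R = (−(7/25) + 27/25) / (2·(1/5)) = 2 m/s
check:
braking lasts T_s = 2/(5/2) = 0.8000 s
robot covers v_R·T_r = 2.0000·0.0400 = 0.0800 m before braking
braking distance = 2.0000²/(2·2.5000) = 0.8000 m
human closes 0.6000·0.8400 = 0.5040 m
margins: 0.0400+0.0300+0.0300 = 0.1000 m
sum ≈ 0.0800+0.8000+0.5040+0.1000 ≈ 1.4840 m = S ✓

v_R_max = 2 m/s = 2.0000 m/s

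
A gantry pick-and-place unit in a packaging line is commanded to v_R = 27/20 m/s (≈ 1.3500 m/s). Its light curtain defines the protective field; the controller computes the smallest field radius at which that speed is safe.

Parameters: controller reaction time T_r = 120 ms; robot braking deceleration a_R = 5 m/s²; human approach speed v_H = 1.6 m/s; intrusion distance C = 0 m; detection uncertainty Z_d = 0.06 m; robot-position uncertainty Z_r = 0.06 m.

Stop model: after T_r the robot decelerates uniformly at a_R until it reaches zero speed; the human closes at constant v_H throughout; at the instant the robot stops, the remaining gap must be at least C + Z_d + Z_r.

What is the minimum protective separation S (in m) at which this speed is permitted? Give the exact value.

stop time T_s = (27/20)/5 = 0.2700 s
robot covers v_R·T_r = 1.3500·0.1200 = 0.1620 m before braking
robot covers 1.3500·0.2700 − ½·5.0000·0.2700² = 0.1822 m while stopping
human over T_r+T_s: 1.6000·(0.1200+0.2700) = 0.6240 m
margins: 0.0000+0.0600+0.0600 = 0.1200 m
S_min ≈ 0.1620+0.1822+0.6240+0.1200  ⇒  S_min = 4353/4000 m

S_min = 4353/4000 m = 1.0882 m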